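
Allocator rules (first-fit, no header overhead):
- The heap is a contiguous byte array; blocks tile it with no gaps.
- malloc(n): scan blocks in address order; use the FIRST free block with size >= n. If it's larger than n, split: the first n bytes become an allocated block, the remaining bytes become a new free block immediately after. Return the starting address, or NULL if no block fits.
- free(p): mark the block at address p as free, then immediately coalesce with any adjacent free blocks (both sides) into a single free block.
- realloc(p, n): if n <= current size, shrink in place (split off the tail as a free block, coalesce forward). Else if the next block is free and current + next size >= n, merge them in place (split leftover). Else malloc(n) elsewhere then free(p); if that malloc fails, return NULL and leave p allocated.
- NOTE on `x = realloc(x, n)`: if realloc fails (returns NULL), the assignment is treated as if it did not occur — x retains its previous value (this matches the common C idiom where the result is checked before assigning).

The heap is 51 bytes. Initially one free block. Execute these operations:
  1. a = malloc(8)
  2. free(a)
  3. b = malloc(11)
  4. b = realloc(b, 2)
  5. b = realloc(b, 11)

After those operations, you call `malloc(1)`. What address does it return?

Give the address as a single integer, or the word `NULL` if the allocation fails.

Op 1: a = malloc(8) -> a = 0; heap: [0-7 ALLOC][8-50 FREE]
Op 2: free(a) -> (freed a); heap: [0-50 FREE]
Op 3: b = malloc(11) -> b = 0; heap: [0-10 ALLOC][11-50 FREE]
Op 4: b = realloc(b, 2) -> b = 0; heap: [0-1 ALLOC][2-50 FREE]
Op 5: b = realloc(b, 11) -> b = 0; heap: [0-10 ALLOC][11-50 FREE]
malloc(1): first-fit scan over [0-10 ALLOC][11-50 FREE] -> 11

Answer: 11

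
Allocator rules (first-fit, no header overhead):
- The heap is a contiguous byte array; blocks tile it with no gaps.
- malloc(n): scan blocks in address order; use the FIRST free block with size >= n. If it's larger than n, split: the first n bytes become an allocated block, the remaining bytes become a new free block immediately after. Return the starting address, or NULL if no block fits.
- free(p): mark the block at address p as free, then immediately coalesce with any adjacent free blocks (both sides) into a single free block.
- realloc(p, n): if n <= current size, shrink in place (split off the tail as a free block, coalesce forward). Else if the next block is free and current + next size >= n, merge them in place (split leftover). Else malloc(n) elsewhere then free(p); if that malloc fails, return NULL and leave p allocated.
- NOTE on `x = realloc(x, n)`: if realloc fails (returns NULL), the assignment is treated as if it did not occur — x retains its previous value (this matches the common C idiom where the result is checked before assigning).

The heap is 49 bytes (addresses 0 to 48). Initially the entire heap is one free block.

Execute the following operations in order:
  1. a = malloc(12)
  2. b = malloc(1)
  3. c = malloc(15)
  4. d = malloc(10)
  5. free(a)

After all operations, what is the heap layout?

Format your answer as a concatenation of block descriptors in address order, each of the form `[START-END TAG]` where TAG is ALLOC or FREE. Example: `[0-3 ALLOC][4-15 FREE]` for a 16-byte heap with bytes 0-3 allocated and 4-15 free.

Op 1: a = malloc(12) -> a = 0; heap: [0-11 ALLOC][12-48 FREE]
Op 2: b = malloc(1) -> b = 12; heap: [0-11 ALLOC][12-12 ALLOC][13-48 FREE]
Op 3: c = malloc(15) -> c = 13; heap: [0-11 ALLOC][12-12 ALLOC][13-27 ALLOC][28-48 FREE]
Op 4: d = malloc(10) -> d = 28; heap: [0-11 ALLOC][12-12 ALLOC][13-27 ALLOC][28-37 ALLOC][38-48 FREE]
Op 5: free(a) -> (freed a); heap: [0-11 FREE][12-12 ALLOC][13-27 ALLOC][28-37 ALLOC][38-48 FREE]

Answer: [0-11 FREE][12-12 ALLOC][13-27 ALLOC][28-37 ALLOC][38-48 FREE]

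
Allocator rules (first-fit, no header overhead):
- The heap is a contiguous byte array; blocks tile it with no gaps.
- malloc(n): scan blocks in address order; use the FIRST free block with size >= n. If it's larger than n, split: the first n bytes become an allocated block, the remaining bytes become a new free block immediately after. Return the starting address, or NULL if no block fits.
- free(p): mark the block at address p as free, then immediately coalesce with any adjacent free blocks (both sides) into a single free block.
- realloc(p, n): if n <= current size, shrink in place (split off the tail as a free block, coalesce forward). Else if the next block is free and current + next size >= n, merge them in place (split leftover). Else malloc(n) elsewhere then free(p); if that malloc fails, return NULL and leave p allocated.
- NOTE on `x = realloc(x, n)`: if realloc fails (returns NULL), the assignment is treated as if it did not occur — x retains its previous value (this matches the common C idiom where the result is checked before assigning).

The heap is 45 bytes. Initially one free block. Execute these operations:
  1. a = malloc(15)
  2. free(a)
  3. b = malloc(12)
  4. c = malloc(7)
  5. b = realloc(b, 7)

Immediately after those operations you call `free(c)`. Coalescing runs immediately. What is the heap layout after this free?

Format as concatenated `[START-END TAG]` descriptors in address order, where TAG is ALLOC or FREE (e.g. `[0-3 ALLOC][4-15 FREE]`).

Answer: [0-6 ALLOC][7-44 FREE]

Derivation:
Op 1: a = malloc(15) -> a = 0; heap: [0-14 ALLOC][15-44 FREE]
Op 2: free(a) -> (freed a); heap: [0-44 FREE]
Op 3: b = malloc(12) -> b = 0; heap: [0-11 ALLOC][12-44 FREE]
Op 4: c = malloc(7) -> c = 12; heap: [0-11 ALLOC][12-18 ALLOC][19-44 FREE]
Op 5: b = realloc(b, 7) -> b = 0; heap: [0-6 ALLOC][7-11 FREE][12-18 ALLOC][19-44 FREE]
free(c): c = 12 -> block [12-18 ALLOC]; mark free, coalesce with adjacent free neighbors -> [0-6 ALLOC][7-44 FREE]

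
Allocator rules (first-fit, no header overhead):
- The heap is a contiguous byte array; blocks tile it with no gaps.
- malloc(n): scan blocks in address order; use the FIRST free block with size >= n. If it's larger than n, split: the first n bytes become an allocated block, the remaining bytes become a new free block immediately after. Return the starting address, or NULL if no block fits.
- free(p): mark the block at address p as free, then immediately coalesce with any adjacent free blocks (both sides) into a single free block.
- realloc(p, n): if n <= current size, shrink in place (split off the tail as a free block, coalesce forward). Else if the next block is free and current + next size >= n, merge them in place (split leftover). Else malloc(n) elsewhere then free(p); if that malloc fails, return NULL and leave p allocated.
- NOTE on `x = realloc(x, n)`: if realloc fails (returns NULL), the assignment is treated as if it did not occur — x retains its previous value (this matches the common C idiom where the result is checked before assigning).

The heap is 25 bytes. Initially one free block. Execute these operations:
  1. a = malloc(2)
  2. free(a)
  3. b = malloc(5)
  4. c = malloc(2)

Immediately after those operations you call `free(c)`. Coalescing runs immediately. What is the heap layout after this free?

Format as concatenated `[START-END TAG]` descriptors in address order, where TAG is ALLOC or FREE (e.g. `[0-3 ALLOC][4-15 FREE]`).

Answer: [0-4 ALLOC][5-24 FREE]

Derivation:
Op 1: a = malloc(2) -> a = 0; heap: [0-1 ALLOC][2-24 FREE]
Op 2: free(a) -> (freed a); heap: [0-24 FREE]
Op 3: b = malloc(5) -> b = 0; heap: [0-4 ALLOC][5-24 FREE]
Op 4: c = malloc(2) -> c = 5; heap: [0-4 ALLOC][5-6 ALLOC][7-24 FREE]
free(c): c = 5 -> block [5-6 ALLOC]; mark free, coalesce with adjacent free neighbors -> [0-4 ALLOC][5-24 FREE]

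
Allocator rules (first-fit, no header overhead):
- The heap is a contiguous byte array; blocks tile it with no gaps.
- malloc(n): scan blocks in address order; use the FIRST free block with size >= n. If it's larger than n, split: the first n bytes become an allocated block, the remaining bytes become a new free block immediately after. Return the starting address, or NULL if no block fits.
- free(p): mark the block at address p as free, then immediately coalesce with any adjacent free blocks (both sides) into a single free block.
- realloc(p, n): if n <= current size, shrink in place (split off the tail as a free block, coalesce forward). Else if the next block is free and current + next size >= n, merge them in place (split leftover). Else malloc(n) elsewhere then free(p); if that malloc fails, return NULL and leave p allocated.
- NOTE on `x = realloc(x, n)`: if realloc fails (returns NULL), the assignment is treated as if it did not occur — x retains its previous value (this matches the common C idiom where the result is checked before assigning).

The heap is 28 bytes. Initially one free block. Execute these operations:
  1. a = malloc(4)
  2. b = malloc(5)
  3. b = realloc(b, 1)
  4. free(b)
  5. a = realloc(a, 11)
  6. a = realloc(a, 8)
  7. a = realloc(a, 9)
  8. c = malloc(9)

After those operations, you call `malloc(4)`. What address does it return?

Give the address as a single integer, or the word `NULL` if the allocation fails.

Answer: 18

Derivation:
Op 1: a = malloc(4) -> a = 0; heap: [0-3 ALLOC][4-27 FREE]
Op 2: b = malloc(5) -> b = 4; heap: [0-3 ALLOC][4-8 ALLOC][9-27 FREE]
Op 3: b = realloc(b, 1) -> b = 4; heap: [0-3 ALLOC][4-4 ALLOC][5-27 FREE]
Op 4: free(b) -> (freed b); heap: [0-3 ALLOC][4-27 FREE]
Op 5: a = realloc(a, 11) -> a = 0; heap: [0-10 ALLOC][11-27 FREE]
Op 6: a = realloc(a, 8) -> a = 0; heap: [0-7 ALLOC][8-27 FREE]
Op 7: a = realloc(a, 9) -> a = 0; heap: [0-8 ALLOC][9-27 FREE]
Op 8: c = malloc(9) -> c = 9; heap: [0-8 ALLOC][9-17 ALLOC][18-27 FREE]
malloc(4): first-fit scan over [0-8 ALLOC][9-17 ALLOC][18-27 FREE] -> 18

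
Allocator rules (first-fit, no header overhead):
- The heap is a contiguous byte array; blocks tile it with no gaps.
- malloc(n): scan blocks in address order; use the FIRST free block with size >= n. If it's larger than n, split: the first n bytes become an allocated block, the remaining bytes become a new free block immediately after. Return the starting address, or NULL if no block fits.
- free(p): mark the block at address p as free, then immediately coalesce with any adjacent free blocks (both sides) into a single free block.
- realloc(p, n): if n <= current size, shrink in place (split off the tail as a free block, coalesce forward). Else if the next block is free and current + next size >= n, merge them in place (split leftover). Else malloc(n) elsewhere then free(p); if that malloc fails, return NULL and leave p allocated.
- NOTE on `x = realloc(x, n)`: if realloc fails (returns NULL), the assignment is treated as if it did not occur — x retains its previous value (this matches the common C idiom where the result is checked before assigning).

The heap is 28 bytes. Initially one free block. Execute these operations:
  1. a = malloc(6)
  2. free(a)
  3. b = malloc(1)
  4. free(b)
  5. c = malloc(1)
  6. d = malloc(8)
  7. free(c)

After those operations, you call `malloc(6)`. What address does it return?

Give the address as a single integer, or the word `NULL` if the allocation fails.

Answer: 9

Derivation:
Op 1: a = malloc(6) -> a = 0; heap: [0-5 ALLOC][6-27 FREE]
Op 2: free(a) -> (freed a); heap: [0-27 FREE]
Op 3: b = malloc(1) -> b = 0; heap: [0-0 ALLOC][1-27 FREE]
Op 4: free(b) -> (freed b); heap: [0-27 FREE]
Op 5: c = malloc(1) -> c = 0; heap: [0-0 ALLOC][1-27 FREE]
Op 6: d = malloc(8) -> d = 1; heap: [0-0 ALLOC][1-8 ALLOC][9-27 FREE]
Op 7: free(c) -> (freed c); heap: [0-0 FREE][1-8 ALLOC][9-27 FREE]
malloc(6): first-fit scan over [0-0 FREE][1-8 ALLOC][9-27 FREE] -> 9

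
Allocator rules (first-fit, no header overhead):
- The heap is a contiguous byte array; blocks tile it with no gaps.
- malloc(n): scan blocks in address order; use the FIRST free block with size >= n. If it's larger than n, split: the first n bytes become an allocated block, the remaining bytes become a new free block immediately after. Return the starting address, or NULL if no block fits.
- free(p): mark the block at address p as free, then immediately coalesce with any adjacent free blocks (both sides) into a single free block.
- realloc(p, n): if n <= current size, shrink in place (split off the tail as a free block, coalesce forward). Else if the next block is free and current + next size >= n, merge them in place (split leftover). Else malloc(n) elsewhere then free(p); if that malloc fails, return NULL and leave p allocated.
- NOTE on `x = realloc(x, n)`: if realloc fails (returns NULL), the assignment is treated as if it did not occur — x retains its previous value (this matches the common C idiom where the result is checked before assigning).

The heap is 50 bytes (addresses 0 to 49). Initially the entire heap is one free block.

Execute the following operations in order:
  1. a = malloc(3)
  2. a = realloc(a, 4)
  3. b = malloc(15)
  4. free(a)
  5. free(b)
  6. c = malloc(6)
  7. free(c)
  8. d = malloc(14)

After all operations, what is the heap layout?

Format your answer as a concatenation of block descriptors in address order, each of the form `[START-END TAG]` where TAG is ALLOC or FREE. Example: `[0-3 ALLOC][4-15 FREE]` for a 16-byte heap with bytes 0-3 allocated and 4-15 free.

Op 1: a = malloc(3) -> a = 0; heap: [0-2 ALLOC][3-49 FREE]
Op 2: a = realloc(a, 4) -> a = 0; heap: [0-3 ALLOC][4-49 FREE]
Op 3: b = malloc(15) -> b = 4; heap: [0-3 ALLOC][4-18 ALLOC][19-49 FREE]
Op 4: free(a) -> (freed a); heap: [0-3 FREE][4-18 ALLOC][19-49 FREE]
Op 5: free(b) -> (freed b); heap: [0-49 FREE]
Op 6: c = malloc(6) -> c = 0; heap: [0-5 ALLOC][6-49 FREE]
Op 7: free(c) -> (freed c); heap: [0-49 FREE]
Op 8: d = malloc(14) -> d = 0; heap: [0-13 ALLOC][14-49 FREE]

Answer: [0-13 ALLOC][14-49 FREE]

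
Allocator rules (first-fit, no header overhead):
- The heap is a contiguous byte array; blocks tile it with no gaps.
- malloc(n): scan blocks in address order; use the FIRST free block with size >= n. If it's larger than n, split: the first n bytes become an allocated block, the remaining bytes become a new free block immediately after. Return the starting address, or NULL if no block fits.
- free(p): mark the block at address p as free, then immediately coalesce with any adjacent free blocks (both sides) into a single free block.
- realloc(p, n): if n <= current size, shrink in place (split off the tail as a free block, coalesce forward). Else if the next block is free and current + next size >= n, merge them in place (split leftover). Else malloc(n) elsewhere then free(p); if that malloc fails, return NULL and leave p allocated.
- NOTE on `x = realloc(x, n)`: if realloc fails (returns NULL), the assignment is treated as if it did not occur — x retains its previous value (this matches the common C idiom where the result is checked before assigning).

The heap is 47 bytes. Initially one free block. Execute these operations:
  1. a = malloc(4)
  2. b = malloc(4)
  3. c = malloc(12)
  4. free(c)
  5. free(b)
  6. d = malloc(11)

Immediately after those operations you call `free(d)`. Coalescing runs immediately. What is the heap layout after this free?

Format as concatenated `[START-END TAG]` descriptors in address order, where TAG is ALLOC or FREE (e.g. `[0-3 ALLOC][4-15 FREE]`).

Answer: [0-3 ALLOC][4-46 FREE]

Derivation:
Op 1: a = malloc(4) -> a = 0; heap: [0-3 ALLOC][4-46 FREE]
Op 2: b = malloc(4) -> b = 4; heap: [0-3 ALLOC][4-7 ALLOC][8-46 FREE]
Op 3: c = malloc(12) -> c = 8; heap: [0-3 ALLOC][4-7 ALLOC][8-19 ALLOC][20-46 FREE]
Op 4: free(c) -> (freed c); heap: [0-3 ALLOC][4-7 ALLOC][8-46 FREE]
Op 5: free(b) -> (freed b); heap: [0-3 ALLOC][4-46 FREE]
Op 6: d = malloc(11) -> d = 4; heap: [0-3 ALLOC][4-14 ALLOC][15-46 FREE]
free(d): d = 4 -> block [4-14 ALLOC]; mark free, coalesce with adjacent free neighbors -> [0-3 ALLOC][4-46 FREE]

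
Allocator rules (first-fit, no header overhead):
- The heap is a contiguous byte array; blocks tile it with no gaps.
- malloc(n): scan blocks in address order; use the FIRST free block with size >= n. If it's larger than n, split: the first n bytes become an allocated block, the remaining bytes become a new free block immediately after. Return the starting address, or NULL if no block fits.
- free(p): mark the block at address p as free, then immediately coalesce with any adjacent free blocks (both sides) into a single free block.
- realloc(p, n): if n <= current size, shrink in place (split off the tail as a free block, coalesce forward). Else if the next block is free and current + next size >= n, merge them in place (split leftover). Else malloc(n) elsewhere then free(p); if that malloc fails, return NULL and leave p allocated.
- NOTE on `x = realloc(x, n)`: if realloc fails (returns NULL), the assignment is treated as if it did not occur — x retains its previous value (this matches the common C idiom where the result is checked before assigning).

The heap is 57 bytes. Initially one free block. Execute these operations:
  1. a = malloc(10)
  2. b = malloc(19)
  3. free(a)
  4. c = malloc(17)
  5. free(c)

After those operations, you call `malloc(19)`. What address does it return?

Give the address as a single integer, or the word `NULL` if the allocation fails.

Answer: 29

Derivation:
Op 1: a = malloc(10) -> a = 0; heap: [0-9 ALLOC][10-56 FREE]
Op 2: b = malloc(19) -> b = 10; heap: [0-9 ALLOC][10-28 ALLOC][29-56 FREE]
Op 3: free(a) -> (freed a); heap: [0-9 FREE][10-28 ALLOC][29-56 FREE]
Op 4: c = malloc(17) -> c = 29; heap: [0-9 FREE][10-28 ALLOC][29-45 ALLOC][46-56 FREE]
Op 5: free(c) -> (freed c); heap: [0-9 FREE][10-28 ALLOC][29-56 FREE]
malloc(19): first-fit scan over [0-9 FREE][10-28 ALLOC][29-56 FREE] -> 29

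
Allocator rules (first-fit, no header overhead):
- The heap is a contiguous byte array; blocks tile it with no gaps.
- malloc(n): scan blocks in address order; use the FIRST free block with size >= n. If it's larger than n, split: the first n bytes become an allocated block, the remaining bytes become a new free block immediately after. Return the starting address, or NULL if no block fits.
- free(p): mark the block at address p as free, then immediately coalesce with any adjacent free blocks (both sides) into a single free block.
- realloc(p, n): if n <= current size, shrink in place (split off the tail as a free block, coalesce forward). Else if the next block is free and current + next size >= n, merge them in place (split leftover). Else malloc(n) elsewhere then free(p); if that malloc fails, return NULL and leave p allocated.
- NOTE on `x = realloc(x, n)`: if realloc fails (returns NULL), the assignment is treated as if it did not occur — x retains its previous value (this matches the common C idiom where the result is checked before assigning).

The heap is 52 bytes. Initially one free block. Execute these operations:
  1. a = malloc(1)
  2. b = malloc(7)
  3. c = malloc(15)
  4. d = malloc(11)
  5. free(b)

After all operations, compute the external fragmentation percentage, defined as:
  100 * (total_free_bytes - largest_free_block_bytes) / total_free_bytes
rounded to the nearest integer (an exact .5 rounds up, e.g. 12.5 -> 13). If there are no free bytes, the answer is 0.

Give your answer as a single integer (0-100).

Op 1: a = malloc(1) -> a = 0; heap: [0-0 ALLOC][1-51 FREE]
Op 2: b = malloc(7) -> b = 1; heap: [0-0 ALLOC][1-7 ALLOC][8-51 FREE]
Op 3: c = malloc(15) -> c = 8; heap: [0-0 ALLOC][1-7 ALLOC][8-22 ALLOC][23-51 FREE]
Op 4: d = malloc(11) -> d = 23; heap: [0-0 ALLOC][1-7 ALLOC][8-22 ALLOC][23-33 ALLOC][34-51 FREE]
Op 5: free(b) -> (freed b); heap: [0-0 ALLOC][1-7 FREE][8-22 ALLOC][23-33 ALLOC][34-51 FREE]
Free blocks: [7 18] total_free=25 largest=18 -> 100*(25-18)/25 = 700/25 = 28

Answer: 28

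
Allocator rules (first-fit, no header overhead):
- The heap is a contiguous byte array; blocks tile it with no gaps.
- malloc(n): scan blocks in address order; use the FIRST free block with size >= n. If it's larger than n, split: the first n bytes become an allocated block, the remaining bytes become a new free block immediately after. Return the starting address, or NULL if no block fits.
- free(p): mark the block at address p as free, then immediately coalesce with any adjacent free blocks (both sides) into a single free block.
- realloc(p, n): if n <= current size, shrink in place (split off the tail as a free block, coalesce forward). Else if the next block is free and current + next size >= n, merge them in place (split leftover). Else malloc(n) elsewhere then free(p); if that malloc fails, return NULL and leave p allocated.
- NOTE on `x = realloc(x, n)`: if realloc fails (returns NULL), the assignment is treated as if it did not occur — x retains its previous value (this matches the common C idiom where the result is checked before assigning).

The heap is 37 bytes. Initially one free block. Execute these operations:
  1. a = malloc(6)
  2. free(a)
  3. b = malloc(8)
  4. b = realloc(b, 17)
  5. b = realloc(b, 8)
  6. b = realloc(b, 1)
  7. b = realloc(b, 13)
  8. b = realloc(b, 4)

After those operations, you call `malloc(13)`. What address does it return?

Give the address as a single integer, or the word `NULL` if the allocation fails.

Op 1: a = malloc(6) -> a = 0; heap: [0-5 ALLOC][6-36 FREE]
Op 2: free(a) -> (freed a); heap: [0-36 FREE]
Op 3: b = malloc(8) -> b = 0; heap: [0-7 ALLOC][8-36 FREE]
Op 4: b = realloc(b, 17) -> b = 0; heap: [0-16 ALLOC][17-36 FREE]
Op 5: b = realloc(b, 8) -> b = 0; heap: [0-7 ALLOC][8-36 FREE]
Op 6: b = realloc(b, 1) -> b = 0; heap: [0-0 ALLOC][1-36 FREE]
Op 7: b = realloc(b, 13) -> b = 0; heap: [0-12 ALLOC][13-36 FREE]
Op 8: b = realloc(b, 4) -> b = 0; heap: [0-3 ALLOC][4-36 FREE]
malloc(13): first-fit scan over [0-3 ALLOC][4-36 FREE] -> 4

Answer: 4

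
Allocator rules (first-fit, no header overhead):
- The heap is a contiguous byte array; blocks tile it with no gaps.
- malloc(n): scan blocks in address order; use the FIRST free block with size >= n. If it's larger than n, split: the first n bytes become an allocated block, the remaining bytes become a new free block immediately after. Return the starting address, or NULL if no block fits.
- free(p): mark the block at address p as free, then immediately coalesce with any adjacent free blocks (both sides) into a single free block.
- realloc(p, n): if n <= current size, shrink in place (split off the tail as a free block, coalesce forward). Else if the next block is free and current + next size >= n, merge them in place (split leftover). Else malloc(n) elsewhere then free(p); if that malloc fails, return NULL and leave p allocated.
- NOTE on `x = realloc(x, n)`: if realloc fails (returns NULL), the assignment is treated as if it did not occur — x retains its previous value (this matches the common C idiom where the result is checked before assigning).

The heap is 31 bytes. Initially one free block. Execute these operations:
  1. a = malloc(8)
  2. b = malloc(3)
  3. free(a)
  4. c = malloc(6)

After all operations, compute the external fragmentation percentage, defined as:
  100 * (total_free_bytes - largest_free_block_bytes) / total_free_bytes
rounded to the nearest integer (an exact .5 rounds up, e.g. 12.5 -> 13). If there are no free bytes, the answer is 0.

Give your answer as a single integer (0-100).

Op 1: a = malloc(8) -> a = 0; heap: [0-7 ALLOC][8-30 FREE]
Op 2: b = malloc(3) -> b = 8; heap: [0-7 ALLOC][8-10 ALLOC][11-30 FREE]
Op 3: free(a) -> (freed a); heap: [0-7 FREE][8-10 ALLOC][11-30 FREE]
Op 4: c = malloc(6) -> c = 0; heap: [0-5 ALLOC][6-7 FREE][8-10 ALLOC][11-30 FREE]
Free blocks: [2 20] total_free=22 largest=20 -> 100*(22-20)/22 = 200/22 ≈ 9.091 -> rounds to 9

Answer: 9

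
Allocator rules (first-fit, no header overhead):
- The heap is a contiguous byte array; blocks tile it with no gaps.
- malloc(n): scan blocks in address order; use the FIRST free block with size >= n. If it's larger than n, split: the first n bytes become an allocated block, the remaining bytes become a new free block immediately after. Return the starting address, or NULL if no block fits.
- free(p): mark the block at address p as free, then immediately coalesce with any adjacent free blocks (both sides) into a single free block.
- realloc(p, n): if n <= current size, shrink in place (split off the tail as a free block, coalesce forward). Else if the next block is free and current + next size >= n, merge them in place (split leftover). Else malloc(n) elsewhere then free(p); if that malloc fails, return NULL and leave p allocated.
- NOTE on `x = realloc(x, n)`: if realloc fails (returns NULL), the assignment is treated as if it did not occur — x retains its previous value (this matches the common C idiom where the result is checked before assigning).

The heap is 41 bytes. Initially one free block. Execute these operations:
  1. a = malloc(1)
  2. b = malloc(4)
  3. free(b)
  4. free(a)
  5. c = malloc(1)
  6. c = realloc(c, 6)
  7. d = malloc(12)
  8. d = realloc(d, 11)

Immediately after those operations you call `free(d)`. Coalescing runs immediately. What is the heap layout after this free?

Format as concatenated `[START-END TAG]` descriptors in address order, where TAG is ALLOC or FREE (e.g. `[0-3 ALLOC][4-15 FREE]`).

Op 1: a = malloc(1) -> a = 0; heap: [0-0 ALLOC][1-40 FREE]
Op 2: b = malloc(4) -> b = 1; heap: [0-0 ALLOC][1-4 ALLOC][5-40 FREE]
Op 3: free(b) -> (freed b); heap: [0-0 ALLOC][1-40 FREE]
Op 4: free(a) -> (freed a); heap: [0-40 FREE]
Op 5: c = malloc(1) -> c = 0; heap: [0-0 ALLOC][1-40 FREE]
Op 6: c = realloc(c, 6) -> c = 0; heap: [0-5 ALLOC][6-40 FREE]
Op 7: d = malloc(12) -> d = 6; heap: [0-5 ALLOC][6-17 ALLOC][18-40 FREE]
Op 8: d = realloc(d, 11) -> d = 6; heap: [0-5 ALLOC][6-16 ALLOC][17-40 FREE]
free(d): d = 6 -> block [6-16 ALLOC]; mark free, coalesce with adjacent free neighbors -> [0-5 ALLOC][6-40 FREE]

Answer: [0-5 ALLOC][6-40 FREE]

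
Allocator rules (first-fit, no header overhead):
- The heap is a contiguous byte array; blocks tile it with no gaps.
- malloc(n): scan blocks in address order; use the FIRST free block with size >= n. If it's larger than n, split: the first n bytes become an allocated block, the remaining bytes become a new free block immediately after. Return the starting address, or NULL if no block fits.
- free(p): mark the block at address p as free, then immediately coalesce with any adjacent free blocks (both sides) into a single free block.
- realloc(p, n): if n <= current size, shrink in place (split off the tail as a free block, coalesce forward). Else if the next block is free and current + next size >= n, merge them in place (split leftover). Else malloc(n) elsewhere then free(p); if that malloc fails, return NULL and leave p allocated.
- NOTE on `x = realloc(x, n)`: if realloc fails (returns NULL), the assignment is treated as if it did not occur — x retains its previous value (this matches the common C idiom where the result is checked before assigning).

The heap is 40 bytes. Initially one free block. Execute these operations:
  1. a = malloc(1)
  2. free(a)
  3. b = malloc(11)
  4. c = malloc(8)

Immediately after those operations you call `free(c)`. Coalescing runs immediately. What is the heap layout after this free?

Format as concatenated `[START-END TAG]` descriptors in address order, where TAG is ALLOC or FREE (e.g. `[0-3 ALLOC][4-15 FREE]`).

Answer: [0-10 ALLOC][11-39 FREE]

Derivation:
Op 1: a = malloc(1) -> a = 0; heap: [0-0 ALLOC][1-39 FREE]
Op 2: free(a) -> (freed a); heap: [0-39 FREE]
Op 3: b = malloc(11) -> b = 0; heap: [0-10 ALLOC][11-39 FREE]
Op 4: c = malloc(8) -> c = 11; heap: [0-10 ALLOC][11-18 ALLOC][19-39 FREE]
free(c): c = 11 -> block [11-18 ALLOC]; mark free, coalesce with adjacent free neighbors -> [0-10 ALLOC][11-39 FREE]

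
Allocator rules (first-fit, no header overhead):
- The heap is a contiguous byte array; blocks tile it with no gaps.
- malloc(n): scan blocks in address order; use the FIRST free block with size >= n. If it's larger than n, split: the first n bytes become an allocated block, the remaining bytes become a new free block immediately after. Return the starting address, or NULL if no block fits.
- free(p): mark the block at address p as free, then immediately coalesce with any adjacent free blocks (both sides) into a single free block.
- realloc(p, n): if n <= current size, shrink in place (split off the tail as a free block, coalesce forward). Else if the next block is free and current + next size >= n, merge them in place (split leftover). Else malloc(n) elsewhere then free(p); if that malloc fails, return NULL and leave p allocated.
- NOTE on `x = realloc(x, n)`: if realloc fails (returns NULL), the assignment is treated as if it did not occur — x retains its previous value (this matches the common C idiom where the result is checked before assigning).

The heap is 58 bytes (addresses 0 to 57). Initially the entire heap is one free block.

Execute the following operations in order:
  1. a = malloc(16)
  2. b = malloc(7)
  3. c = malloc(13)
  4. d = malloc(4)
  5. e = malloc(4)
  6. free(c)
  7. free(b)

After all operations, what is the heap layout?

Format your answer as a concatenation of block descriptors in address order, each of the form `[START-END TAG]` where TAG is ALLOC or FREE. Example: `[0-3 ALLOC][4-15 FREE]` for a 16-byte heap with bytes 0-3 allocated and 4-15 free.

Answer: [0-15 ALLOC][16-35 FREE][36-39 ALLOC][40-43 ALLOC][44-57 FREE]

Derivation:
Op 1: a = malloc(16) -> a = 0; heap: [0-15 ALLOC][16-57 FREE]
Op 2: b = malloc(7) -> b = 16; heap: [0-15 ALLOC][16-22 ALLOC][23-57 FREE]
Op 3: c = malloc(13) -> c = 23; heap: [0-15 ALLOC][16-22 ALLOC][23-35 ALLOC][36-57 FREE]
Op 4: d = malloc(4) -> d = 36; heap: [0-15 ALLOC][16-22 ALLOC][23-35 ALLOC][36-39 ALLOC][40-57 FREE]
Op 5: e = malloc(4) -> e = 40; heap: [0-15 ALLOC][16-22 ALLOC][23-35 ALLOC][36-39 ALLOC][40-43 ALLOC][44-57 FREE]
Op 6: free(c) -> (freed c); heap: [0-15 ALLOC][16-22 ALLOC][23-35 FREE][36-39 ALLOC][40-43 ALLOC][44-57 FREE]
Op 7: free(b) -> (freed b); heap: [0-15 ALLOC][16-35 FREE][36-39 ALLOC][40-43 ALLOC][44-57 FREE]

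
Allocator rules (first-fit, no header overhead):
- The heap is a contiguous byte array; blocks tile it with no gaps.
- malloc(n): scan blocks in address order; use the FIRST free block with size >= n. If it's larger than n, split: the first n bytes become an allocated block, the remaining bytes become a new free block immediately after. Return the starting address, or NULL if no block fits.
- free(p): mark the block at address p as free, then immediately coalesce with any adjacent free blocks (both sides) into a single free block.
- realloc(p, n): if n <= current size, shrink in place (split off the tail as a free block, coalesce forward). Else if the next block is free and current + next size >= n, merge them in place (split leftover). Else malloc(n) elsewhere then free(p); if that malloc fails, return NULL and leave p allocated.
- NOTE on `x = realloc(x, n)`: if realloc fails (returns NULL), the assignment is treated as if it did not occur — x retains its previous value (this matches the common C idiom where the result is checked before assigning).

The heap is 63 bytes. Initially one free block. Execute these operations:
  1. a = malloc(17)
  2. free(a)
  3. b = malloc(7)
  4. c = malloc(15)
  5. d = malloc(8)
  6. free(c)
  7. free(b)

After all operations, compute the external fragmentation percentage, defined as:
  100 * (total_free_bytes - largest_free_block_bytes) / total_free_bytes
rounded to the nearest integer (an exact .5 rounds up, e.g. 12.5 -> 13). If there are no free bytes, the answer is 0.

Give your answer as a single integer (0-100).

Op 1: a = malloc(17) -> a = 0; heap: [0-16 ALLOC][17-62 FREE]
Op 2: free(a) -> (freed a); heap: [0-62 FREE]
Op 3: b = malloc(7) -> b = 0; heap: [0-6 ALLOC][7-62 FREE]
Op 4: c = malloc(15) -> c = 7; heap: [0-6 ALLOC][7-21 ALLOC][22-62 FREE]
Op 5: d = malloc(8) -> d = 22; heap: [0-6 ALLOC][7-21 ALLOC][22-29 ALLOC][30-62 FREE]
Op 6: free(c) -> (freed c); heap: [0-6 ALLOC][7-21 FREE][22-29 ALLOC][30-62 FREE]
Op 7: free(b) -> (freed b); heap: [0-21 FREE][22-29 ALLOC][30-62 FREE]
Free blocks: [22 33] total_free=55 largest=33 -> 100*(55-33)/55 = 2200/55 = 40

Answer: 40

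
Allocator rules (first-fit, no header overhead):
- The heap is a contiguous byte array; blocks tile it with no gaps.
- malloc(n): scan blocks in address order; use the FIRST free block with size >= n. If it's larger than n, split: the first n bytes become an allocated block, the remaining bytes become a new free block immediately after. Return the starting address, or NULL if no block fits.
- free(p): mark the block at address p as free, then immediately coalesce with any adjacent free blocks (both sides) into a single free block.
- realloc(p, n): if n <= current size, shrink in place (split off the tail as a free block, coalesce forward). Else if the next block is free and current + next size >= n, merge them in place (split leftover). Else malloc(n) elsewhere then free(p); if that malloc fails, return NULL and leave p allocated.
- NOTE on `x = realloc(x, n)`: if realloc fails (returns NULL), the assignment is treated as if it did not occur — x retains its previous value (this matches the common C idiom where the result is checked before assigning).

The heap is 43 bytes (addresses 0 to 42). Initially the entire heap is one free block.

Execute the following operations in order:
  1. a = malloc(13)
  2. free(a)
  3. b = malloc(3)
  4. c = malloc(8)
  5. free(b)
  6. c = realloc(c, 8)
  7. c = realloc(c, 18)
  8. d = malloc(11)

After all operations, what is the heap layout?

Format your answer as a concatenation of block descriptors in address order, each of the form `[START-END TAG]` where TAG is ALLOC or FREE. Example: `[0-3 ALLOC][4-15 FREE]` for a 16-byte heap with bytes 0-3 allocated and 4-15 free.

Answer: [0-2 FREE][3-20 ALLOC][21-31 ALLOC][32-42 FREE]

Derivation:
Op 1: a = malloc(13) -> a = 0; heap: [0-12 ALLOC][13-42 FREE]
Op 2: free(a) -> (freed a); heap: [0-42 FREE]
Op 3: b = malloc(3) -> b = 0; heap: [0-2 ALLOC][3-42 FREE]
Op 4: c = malloc(8) -> c = 3; heap: [0-2 ALLOC][3-10 ALLOC][11-42 FREE]
Op 5: free(b) -> (freed b); heap: [0-2 FREE][3-10 ALLOC][11-42 FREE]
Op 6: c = realloc(c, 8) -> c = 3; heap: [0-2 FREE][3-10 ALLOC][11-42 FREE]
Op 7: c = realloc(c, 18) -> c = 3; heap: [0-2 FREE][3-20 ALLOC][21-42 FREE]
Op 8: d = malloc(11) -> d = 21; heap: [0-2 FREE][3-20 ALLOC][21-31 ALLOC][32-42 FREE]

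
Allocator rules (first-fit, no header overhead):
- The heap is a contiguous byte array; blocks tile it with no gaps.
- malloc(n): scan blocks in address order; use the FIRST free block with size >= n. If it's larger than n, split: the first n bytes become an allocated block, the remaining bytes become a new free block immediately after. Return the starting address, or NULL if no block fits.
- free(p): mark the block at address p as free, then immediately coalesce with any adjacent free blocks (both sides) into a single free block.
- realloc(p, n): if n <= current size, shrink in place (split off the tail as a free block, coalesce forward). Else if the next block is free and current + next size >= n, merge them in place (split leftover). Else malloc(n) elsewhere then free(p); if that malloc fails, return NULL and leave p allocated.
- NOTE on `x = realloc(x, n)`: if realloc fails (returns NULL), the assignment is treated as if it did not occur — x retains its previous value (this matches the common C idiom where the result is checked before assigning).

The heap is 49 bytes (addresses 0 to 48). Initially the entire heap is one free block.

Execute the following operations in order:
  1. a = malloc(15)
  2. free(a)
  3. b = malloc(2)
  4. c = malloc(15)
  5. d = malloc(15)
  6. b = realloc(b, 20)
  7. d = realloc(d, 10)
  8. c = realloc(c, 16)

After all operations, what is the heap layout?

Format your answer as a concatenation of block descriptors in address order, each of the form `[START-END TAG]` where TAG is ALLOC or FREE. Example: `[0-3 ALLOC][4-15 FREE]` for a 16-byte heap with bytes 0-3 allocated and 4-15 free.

Answer: [0-1 ALLOC][2-16 FREE][17-26 ALLOC][27-42 ALLOC][43-48 FREE]

Derivation:
Op 1: a = malloc(15) -> a = 0; heap: [0-14 ALLOC][15-48 FREE]
Op 2: free(a) -> (freed a); heap: [0-48 FREE]
Op 3: b = malloc(2) -> b = 0; heap: [0-1 ALLOC][2-48 FREE]
Op 4: c = malloc(15) -> c = 2; heap: [0-1 ALLOC][2-16 ALLOC][17-48 FREE]
Op 5: d = malloc(15) -> d = 17; heap: [0-1 ALLOC][2-16 ALLOC][17-31 ALLOC][32-48 FREE]
Op 6: b = realloc(b, 20) -> NULL (b unchanged); heap: [0-1 ALLOC][2-16 ALLOC][17-31 ALLOC][32-48 FREE]
Op 7: d = realloc(d, 10) -> d = 17; heap: [0-1 ALLOC][2-16 ALLOC][17-26 ALLOC][27-48 FREE]
Op 8: c = realloc(c, 16) -> c = 27; heap: [0-1 ALLOC][2-16 FREE][17-26 ALLOC][27-42 ALLOC][43-48 FREE]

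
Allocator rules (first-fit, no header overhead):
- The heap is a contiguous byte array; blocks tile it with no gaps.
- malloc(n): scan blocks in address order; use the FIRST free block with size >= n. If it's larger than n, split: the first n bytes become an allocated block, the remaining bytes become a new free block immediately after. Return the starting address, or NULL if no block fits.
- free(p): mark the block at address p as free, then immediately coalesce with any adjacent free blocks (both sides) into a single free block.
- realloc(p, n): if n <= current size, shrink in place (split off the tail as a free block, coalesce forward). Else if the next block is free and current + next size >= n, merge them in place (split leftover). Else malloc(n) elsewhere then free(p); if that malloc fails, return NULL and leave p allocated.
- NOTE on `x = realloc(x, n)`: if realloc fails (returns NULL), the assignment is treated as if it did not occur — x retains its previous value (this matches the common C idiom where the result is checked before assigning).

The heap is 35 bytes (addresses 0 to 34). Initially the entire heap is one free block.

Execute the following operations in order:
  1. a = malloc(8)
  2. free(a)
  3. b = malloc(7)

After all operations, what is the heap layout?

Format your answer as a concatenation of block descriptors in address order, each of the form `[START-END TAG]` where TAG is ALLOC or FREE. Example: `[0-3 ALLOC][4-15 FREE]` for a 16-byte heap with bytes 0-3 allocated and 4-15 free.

Answer: [0-6 ALLOC][7-34 FREE]

Derivation:
Op 1: a = malloc(8) -> a = 0; heap: [0-7 ALLOC][8-34 FREE]
Op 2: free(a) -> (freed a); heap: [0-34 FREE]
Op 3: b = malloc(7) -> b = 0; heap: [0-6 ALLOC][7-34 FREE]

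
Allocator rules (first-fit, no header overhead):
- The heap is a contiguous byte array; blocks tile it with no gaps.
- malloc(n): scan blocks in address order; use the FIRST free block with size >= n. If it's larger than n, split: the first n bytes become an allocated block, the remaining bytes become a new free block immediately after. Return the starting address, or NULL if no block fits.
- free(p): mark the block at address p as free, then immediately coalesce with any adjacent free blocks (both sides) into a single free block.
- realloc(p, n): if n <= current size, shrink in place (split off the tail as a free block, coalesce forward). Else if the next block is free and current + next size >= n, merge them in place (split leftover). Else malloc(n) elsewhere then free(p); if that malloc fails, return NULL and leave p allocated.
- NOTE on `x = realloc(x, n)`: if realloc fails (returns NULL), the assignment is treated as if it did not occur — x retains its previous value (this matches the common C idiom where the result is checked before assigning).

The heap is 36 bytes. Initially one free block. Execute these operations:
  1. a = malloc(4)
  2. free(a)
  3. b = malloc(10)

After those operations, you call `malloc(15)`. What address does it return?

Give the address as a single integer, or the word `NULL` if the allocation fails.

Answer: 10

Derivation:
Op 1: a = malloc(4) -> a = 0; heap: [0-3 ALLOC][4-35 FREE]
Op 2: free(a) -> (freed a); heap: [0-35 FREE]
Op 3: b = malloc(10) -> b = 0; heap: [0-9 ALLOC][10-35 FREE]
malloc(15): first-fit scan over [0-9 ALLOC][10-35 FREE] -> 10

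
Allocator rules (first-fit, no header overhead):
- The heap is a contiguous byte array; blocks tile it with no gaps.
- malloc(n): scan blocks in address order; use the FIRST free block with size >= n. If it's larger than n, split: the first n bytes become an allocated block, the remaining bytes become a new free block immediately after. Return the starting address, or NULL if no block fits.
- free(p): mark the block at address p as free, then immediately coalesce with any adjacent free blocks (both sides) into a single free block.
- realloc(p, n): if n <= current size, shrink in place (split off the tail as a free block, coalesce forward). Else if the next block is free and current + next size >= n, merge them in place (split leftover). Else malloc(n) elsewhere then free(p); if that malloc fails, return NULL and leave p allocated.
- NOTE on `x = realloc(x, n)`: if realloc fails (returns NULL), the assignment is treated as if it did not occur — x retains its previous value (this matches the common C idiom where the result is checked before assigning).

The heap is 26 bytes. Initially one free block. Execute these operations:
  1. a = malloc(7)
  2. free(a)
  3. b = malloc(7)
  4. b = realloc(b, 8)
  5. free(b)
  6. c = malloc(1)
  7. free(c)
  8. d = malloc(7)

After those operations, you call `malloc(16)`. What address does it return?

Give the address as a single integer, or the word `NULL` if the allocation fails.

Answer: 7

Derivation:
Op 1: a = malloc(7) -> a = 0; heap: [0-6 ALLOC][7-25 FREE]
Op 2: free(a) -> (freed a); heap: [0-25 FREE]
Op 3: b = malloc(7) -> b = 0; heap: [0-6 ALLOC][7-25 FREE]
Op 4: b = realloc(b, 8) -> b = 0; heap: [0-7 ALLOC][8-25 FREE]
Op 5: free(b) -> (freed b); heap: [0-25 FREE]
Op 6: c = malloc(1) -> c = 0; heap: [0-0 ALLOC][1-25 FREE]
Op 7: free(c) -> (freed c); heap: [0-25 FREE]
Op 8: d = malloc(7) -> d = 0; heap: [0-6 ALLOC][7-25 FREE]
malloc(16): first-fit scan over [0-6 ALLOC][7-25 FREE] -> 7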